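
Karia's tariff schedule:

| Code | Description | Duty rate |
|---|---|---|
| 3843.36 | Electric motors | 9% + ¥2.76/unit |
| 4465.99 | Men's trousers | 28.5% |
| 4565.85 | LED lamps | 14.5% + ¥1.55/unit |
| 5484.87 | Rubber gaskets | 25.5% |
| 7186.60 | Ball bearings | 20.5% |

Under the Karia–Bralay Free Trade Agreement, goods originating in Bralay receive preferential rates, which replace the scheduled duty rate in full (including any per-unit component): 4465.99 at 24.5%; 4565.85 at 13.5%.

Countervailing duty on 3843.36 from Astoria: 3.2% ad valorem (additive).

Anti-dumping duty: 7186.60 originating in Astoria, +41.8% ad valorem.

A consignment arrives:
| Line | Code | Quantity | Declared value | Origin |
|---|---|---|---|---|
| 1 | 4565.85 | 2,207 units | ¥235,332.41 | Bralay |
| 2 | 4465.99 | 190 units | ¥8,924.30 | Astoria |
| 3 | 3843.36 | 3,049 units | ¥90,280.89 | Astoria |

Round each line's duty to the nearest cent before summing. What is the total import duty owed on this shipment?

Line 1 (4565.85, Bralay, 2,207 units, ¥235,332.41):
Base rate for 4565.85 is 14.5% + ¥1.55/unit.
Origin Bralay qualifies under the Karia–Bralay agreement and 4565.85 is covered: preferential rate 13.5% applies instead.
Duty = ¥235,332.41 × 13.5% = ¥31,769.88.
Line 2 (4465.99, Astoria, 190 units, ¥8,924.30):
Base rate for 4465.99 is 28.5%.
4465.99 has an FTA preferential rate, but origin Astoria is not Bralay; base rate stands.
Duty = ¥8,924.30 × 28.5% = ¥2,543.43.
Line 3 (3843.36, Astoria, 3,049 units, ¥90,280.89):
Base rate for 3843.36 is 9% + ¥2.76/unit.
Additional duty on 3843.36 from Astoria: +3.2%. Applied ad valorem rate: 9% + 3.2% = 12.2%.
Duty = ¥90,280.89 × 12.2% + 3,049 × ¥2.76 = ¥19,429.51.
Total = ¥31,769.88 + ¥2,543.43 + ¥19,429.51 = ¥53,742.82.

¥53,742.82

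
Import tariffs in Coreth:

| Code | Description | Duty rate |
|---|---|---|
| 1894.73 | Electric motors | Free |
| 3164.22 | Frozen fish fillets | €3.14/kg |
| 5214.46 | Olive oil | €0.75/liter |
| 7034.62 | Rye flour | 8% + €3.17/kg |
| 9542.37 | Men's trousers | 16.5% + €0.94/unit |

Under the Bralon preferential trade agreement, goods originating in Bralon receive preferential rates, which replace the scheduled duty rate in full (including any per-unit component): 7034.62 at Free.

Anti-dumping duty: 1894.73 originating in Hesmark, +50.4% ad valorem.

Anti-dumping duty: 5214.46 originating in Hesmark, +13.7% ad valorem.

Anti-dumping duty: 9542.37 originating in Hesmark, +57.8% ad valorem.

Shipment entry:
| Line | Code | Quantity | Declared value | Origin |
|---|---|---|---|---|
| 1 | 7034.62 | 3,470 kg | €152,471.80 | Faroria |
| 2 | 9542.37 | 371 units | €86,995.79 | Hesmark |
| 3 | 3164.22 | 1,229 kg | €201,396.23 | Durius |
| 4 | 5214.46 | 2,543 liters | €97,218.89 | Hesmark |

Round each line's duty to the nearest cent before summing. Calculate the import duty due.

€107,269.55

Line 1 (7034.62, Faroria, 3,470 kg, €152,471.80):
Base rate for 7034.62 is 8% + €3.17/kg.
7034.62 has an FTA preferential rate, but origin Faroria is not Bralon; base rate stands.
Duty = €152,471.80 × 8% + 3,470 × €3.17 = €23,197.64.
Line 2 (9542.37, Hesmark, 371 units, €86,995.79):
Base rate for 9542.37 is 16.5% + €0.94/unit.
Additional duty on 9542.37 from Hesmark: +57.8%. Applied ad valorem rate: 16.5% + 57.8% = 74.3%.
Duty = €86,995.79 × 74.3% + 371 × €0.94 = €64,986.61.
Line 3 (3164.22, Durius, 1,229 kg, €201,396.23):
Base rate for 3164.22 is €3.14/kg.
Duty = 1,229 × €3.14 = €3,859.06.
Line 4 (5214.46, Hesmark, 2,543 liters, €97,218.89):
Base rate for 5214.46 is €0.75/liter.
Additional duty on 5214.46 from Hesmark: +13.7% ad valorem. Applied ad valorem rate = 13.7%.
Duty = €97,218.89 × 13.7% + 2,543 × €0.75 = €15,226.24.
Total = €23,197.64 + €64,986.61 + €3,859.06 + €15,226.24 = €107,269.55.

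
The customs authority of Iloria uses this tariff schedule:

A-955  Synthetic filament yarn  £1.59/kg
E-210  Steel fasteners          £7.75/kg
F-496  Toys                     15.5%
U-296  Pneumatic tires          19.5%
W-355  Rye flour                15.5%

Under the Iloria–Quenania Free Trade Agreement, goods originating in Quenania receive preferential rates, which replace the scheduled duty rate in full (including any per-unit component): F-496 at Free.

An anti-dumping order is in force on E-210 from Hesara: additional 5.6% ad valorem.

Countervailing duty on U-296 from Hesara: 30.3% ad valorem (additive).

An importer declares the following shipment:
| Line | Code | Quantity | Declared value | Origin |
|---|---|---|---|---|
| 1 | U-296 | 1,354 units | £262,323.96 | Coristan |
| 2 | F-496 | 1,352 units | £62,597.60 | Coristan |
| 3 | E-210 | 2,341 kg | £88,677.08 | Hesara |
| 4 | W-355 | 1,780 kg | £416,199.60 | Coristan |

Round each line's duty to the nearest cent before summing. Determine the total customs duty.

£148,475.41

Line 1 (U-296, Coristan, 1,354 units, £262,323.96):
Base rate for U-296 is 19.5%.
The additional-duty order on U-296 targets Hesara, not Coristan; it does not apply.
Duty = £262,323.96 × 19.5% = £51,153.17.
Line 2 (F-496, Coristan, 1,352 units, £62,597.60):
Base rate for F-496 is 15.5%.
F-496 has an FTA preferential rate, but origin Coristan is not Quenania; base rate stands.
Duty = £62,597.60 × 15.5% = £9,702.63.
Line 3 (E-210, Hesara, 2,341 kg, £88,677.08):
Base rate for E-210 is £7.75/kg.
Additional duty on E-210 from Hesara: +5.6% ad valorem. Applied ad valorem rate = 5.6%.
Duty = £88,677.08 × 5.6% + 2,341 × £7.75 = £23,108.67.
Line 4 (W-355, Coristan, 1,780 kg, £416,199.60):
Base rate for W-355 is 15.5%.
Duty = £416,199.60 × 15.5% = £64,510.94.
Total = £51,153.17 + £9,702.63 + £23,108.67 + £64,510.94 = £148,475.41.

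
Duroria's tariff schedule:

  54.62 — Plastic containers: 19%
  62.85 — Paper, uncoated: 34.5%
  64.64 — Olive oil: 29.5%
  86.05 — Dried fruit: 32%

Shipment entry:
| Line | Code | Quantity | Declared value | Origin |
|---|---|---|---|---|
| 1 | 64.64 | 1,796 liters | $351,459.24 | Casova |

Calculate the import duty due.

$103,680.48

Line 1 (64.64, Casova, 1,796 liters, $351,459.24):
Base rate for 64.64 is 29.5%.
Duty = $351,459.24 × 29.5% = $103,680.48.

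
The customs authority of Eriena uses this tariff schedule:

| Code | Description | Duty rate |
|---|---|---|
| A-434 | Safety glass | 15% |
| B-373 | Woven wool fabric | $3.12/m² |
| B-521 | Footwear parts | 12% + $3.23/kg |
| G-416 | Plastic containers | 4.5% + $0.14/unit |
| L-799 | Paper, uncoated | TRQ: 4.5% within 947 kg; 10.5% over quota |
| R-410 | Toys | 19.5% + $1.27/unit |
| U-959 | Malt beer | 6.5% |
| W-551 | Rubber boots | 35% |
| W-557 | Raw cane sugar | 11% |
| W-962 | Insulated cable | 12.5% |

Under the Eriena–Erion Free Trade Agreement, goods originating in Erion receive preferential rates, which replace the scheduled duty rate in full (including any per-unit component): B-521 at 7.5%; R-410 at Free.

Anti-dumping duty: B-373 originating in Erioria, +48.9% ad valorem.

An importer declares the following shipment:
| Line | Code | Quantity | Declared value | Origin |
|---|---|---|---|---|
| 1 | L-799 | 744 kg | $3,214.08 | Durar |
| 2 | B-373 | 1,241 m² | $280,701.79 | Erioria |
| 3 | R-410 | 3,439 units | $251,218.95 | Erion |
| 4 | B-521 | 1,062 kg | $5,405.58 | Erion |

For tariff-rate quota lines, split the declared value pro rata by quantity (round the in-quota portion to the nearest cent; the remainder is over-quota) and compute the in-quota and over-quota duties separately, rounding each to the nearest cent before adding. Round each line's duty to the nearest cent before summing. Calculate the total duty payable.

$141,685.15

Line 1 (L-799, Durar, 744 kg, $3,214.08):
Code L-799 is under a tariff-rate quota (threshold 947 kg). Quantity 744 kg is within the quota, so the in-quota rate 4.5% applies to the full value.
Duty = $3,214.08 × 4.5% = $144.63.
Line 2 (B-373, Erioria, 1,241 m², $280,701.79):
Base rate for B-373 is $3.12/m².
Additional duty on B-373 from Erioria: +48.9% ad valorem. Applied ad valorem rate = 48.9%.
Duty = $280,701.79 × 48.9% + 1,241 × $3.12 = $141,135.10.
Line 3 (R-410, Erion, 3,439 units, $251,218.95):
Base rate for R-410 is 19.5% + $1.27/unit.
Origin Erion qualifies under the Eriena–Erion agreement and R-410 is covered: preferential rate Free applies instead.
Duty = $251,218.95 × 0% = $0.00.
Line 4 (B-521, Erion, 1,062 kg, $5,405.58):
Base rate for B-521 is 12% + $3.23/kg.
Origin Erion qualifies under the Eriena–Erion agreement and B-521 is covered: preferential rate 7.5% applies instead.
Duty = $5,405.58 × 7.5% = $405.42.
Total = $144.63 + $141,135.10 + $0.00 + $405.42 = $141,685.15.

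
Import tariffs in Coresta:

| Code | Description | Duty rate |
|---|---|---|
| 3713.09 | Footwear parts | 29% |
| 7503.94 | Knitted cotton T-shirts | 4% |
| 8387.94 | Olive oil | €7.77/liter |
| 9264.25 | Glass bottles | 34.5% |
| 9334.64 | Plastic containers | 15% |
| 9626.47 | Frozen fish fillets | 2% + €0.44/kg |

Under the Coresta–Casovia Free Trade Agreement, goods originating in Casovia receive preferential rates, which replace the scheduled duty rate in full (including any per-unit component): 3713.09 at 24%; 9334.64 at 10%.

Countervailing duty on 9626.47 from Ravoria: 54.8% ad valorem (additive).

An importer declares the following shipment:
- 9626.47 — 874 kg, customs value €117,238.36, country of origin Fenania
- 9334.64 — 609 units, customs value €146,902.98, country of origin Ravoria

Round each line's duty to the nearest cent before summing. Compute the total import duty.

Line 1 (9626.47, Fenania, 874 kg, €117,238.36):
Base rate for 9626.47 is 2% + €0.44/kg.
The additional-duty order on 9626.47 targets Ravoria, not Fenania; it does not apply.
Duty = €117,238.36 × 2% + 874 × €0.44 = €2,729.33.
Line 2 (9334.64, Ravoria, 609 units, €146,902.98):
Base rate for 9334.64 is 15%.
9334.64 has an FTA preferential rate, but origin Ravoria is not Casovia; base rate stands.
Duty = €146,902.98 × 15% = €22,035.45.
Total = €2,729.33 + €22,035.45 = €24,764.78.

€24,764.78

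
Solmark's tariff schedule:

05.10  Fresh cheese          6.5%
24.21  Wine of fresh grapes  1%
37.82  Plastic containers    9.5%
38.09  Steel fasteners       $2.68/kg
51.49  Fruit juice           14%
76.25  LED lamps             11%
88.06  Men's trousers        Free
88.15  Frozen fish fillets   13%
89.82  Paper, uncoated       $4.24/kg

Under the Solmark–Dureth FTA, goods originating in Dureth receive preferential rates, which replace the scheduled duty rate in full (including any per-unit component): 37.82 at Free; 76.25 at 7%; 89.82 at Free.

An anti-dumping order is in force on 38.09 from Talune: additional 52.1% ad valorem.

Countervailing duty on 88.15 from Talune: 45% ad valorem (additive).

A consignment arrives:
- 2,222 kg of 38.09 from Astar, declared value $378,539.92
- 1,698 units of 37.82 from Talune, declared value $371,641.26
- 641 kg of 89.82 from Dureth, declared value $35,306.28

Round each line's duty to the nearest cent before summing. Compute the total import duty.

$41,260.88

Line 1 (38.09, Astar, 2,222 kg, $378,539.92):
Base rate for 38.09 is $2.68/kg.
The additional-duty order on 38.09 targets Talune, not Astar; it does not apply.
Duty = 2,222 × $2.68 = $5,954.96.
Line 2 (37.82, Talune, 1,698 units, $371,641.26):
Base rate for 37.82 is 9.5%.
37.82 has an FTA preferential rate, but origin Talune is not Dureth; base rate stands.
Duty = $371,641.26 × 9.5% = $35,305.92.
Line 3 (89.82, Dureth, 641 kg, $35,306.28):
Base rate for 89.82 is $4.24/kg.
Origin Dureth qualifies under the Solmark–Dureth agreement and 89.82 is covered: preferential rate Free applies instead.
Duty = $35,306.28 × 0% = $0.00.
Total = $5,954.96 + $35,305.92 + $0.00 = $41,260.88.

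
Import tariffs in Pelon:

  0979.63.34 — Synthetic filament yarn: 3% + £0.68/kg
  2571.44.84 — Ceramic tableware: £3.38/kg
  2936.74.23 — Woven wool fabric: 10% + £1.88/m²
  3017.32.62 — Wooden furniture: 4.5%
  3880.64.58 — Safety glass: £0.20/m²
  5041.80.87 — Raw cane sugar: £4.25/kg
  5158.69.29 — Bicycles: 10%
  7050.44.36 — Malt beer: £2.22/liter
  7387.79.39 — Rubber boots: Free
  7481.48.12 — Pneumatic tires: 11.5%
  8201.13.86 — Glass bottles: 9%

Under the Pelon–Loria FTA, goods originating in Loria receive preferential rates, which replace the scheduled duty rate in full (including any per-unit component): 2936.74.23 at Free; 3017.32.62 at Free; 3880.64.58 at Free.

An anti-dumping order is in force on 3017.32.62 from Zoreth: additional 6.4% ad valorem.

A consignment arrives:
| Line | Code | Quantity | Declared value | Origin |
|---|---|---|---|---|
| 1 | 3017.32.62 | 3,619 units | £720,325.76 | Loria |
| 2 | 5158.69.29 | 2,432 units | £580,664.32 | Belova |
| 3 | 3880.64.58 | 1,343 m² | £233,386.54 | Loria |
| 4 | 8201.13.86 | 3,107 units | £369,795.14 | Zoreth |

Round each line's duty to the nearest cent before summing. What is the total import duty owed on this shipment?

£91,347.99

Line 1 (3017.32.62, Loria, 3,619 units, £720,325.76):
Base rate for 3017.32.62 is 4.5%.
Origin Loria qualifies under the Pelon–Loria agreement and 3017.32.62 is covered: preferential rate Free applies instead.
The additional-duty order on 3017.32.62 targets Zoreth, not Loria; it does not apply.
Duty = £720,325.76 × 0% = £0.00.
Line 2 (5158.69.29, Belova, 2,432 units, £580,664.32):
Base rate for 5158.69.29 is 10%.
Duty = £580,664.32 × 10% = £58,066.43.
Line 3 (3880.64.58, Loria, 1,343 m², £233,386.54):
Base rate for 3880.64.58 is £0.20/m².
Origin Loria qualifies under the Pelon–Loria agreement and 3880.64.58 is covered: preferential rate Free applies instead.
Duty = £233,386.54 × 0% = £0.00.
Line 4 (8201.13.86, Zoreth, 3,107 units, £369,795.14):
Base rate for 8201.13.86 is 9%.
Duty = £369,795.14 × 9% = £33,281.56.
Total = £0.00 + £58,066.43 + £0.00 + £33,281.56 = £91,347.99.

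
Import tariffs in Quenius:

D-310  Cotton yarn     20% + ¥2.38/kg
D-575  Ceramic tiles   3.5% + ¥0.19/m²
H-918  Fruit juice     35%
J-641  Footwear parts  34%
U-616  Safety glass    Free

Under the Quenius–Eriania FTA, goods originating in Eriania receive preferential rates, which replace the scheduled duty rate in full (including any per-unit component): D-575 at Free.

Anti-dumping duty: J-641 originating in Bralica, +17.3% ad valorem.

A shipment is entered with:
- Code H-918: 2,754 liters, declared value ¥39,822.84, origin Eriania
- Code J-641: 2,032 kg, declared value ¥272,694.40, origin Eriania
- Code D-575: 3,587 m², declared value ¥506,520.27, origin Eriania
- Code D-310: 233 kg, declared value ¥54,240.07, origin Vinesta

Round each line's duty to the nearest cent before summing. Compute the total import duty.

¥118,056.64

Line 1 (H-918, Eriania, 2,754 liters, ¥39,822.84):
Base rate for H-918 is 35%.
Origin Eriania is the FTA partner but H-918 is not on the preference list; base rate stands.
Duty = ¥39,822.84 × 35% = ¥13,937.99.
Line 2 (J-641, Eriania, 2,032 kg, ¥272,694.40):
Base rate for J-641 is 34%.
Origin Eriania is the FTA partner but J-641 is not on the preference list; base rate stands.
The additional-duty order on J-641 targets Bralica, not Eriania; it does not apply.
Duty = ¥272,694.40 × 34% = ¥92,716.10.
Line 3 (D-575, Eriania, 3,587 m², ¥506,520.27):
Base rate for D-575 is 3.5% + ¥0.19/m².
Origin Eriania qualifies under the Quenius–Eriania agreement and D-575 is covered: preferential rate Free applies instead.
Duty = ¥506,520.27 × 0% = ¥0.00.
Line 4 (D-310, Vinesta, 233 kg, ¥54,240.07):
Base rate for D-310 is 20% + ¥2.38/kg.
Duty = ¥54,240.07 × 20% + 233 × ¥2.38 = ¥11,402.55.
Total = ¥13,937.99 + ¥92,716.10 + ¥0.00 + ¥11,402.55 = ¥118,056.64.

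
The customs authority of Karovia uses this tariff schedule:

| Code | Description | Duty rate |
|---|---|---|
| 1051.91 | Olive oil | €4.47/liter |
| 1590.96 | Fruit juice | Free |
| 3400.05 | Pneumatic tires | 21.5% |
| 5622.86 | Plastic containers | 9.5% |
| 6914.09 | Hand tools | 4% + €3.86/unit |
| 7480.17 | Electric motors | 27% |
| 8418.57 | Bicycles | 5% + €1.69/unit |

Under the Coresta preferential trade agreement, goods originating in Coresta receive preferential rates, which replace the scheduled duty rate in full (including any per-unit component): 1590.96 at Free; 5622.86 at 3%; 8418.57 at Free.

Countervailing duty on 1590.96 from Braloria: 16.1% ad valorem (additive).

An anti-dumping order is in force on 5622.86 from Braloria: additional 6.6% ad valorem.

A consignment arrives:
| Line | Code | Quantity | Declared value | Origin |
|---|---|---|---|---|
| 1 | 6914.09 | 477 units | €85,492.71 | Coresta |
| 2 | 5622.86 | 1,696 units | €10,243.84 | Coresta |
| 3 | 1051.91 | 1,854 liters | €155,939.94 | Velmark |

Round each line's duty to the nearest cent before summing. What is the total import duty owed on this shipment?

Line 1 (6914.09, Coresta, 477 units, €85,492.71):
Base rate for 6914.09 is 4% + €3.86/unit.
Origin Coresta is the FTA partner but 6914.09 is not on the preference list; base rate stands.
Duty = €85,492.71 × 4% + 477 × €3.86 = €5,260.93.
Line 2 (5622.86, Coresta, 1,696 units, €10,243.84):
Base rate for 5622.86 is 9.5%.
Origin Coresta qualifies under the Karovia–Coresta agreement and 5622.86 is covered: preferential rate 3% applies instead.
The additional-duty order on 5622.86 targets Braloria, not Coresta; it does not apply.
Duty = €10,243.84 × 3% = €307.32.
Line 3 (1051.91, Velmark, 1,854 liters, €155,939.94):
Base rate for 1051.91 is €4.47/liter.
Duty = 1,854 × €4.47 = €8,287.38.
Total = €5,260.93 + €307.32 + €8,287.38 = €13,855.63.

€13,855.63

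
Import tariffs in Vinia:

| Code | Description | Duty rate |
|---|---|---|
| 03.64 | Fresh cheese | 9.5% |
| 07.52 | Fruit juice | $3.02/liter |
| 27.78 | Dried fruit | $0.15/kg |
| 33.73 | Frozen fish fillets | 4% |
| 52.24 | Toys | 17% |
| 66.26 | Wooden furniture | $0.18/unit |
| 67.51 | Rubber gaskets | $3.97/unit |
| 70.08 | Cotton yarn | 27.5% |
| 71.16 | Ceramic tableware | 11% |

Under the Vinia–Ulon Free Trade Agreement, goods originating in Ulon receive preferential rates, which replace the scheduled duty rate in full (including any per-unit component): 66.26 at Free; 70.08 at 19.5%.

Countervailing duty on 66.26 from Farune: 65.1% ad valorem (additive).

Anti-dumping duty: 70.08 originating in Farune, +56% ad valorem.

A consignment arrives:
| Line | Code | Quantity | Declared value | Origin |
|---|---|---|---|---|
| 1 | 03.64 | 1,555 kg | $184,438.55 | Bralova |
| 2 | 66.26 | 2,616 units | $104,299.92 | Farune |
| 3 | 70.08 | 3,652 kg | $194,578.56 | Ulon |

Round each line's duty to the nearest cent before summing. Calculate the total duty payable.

Line 1 (03.64, Bralova, 1,555 kg, $184,438.55):
Base rate for 03.64 is 9.5%.
Duty = $184,438.55 × 9.5% = $17,521.66.
Line 2 (66.26, Farune, 2,616 units, $104,299.92):
Base rate for 66.26 is $0.18/unit.
66.26 has an FTA preferential rate, but origin Farune is not Ulon; base rate stands.
Additional duty on 66.26 from Farune: +65.1% ad valorem. Applied ad valorem rate = 65.1%.
Duty = $104,299.92 × 65.1% + 2,616 × $0.18 = $68,370.13.
Line 3 (70.08, Ulon, 3,652 kg, $194,578.56):
Base rate for 70.08 is 27.5%.
Origin Ulon qualifies under the Vinia–Ulon agreement and 70.08 is covered: preferential rate 19.5% applies instead.
The additional-duty order on 70.08 targets Farune, not Ulon; it does not apply.
Duty = $194,578.56 × 19.5% = $37,942.82.
Total = $17,521.66 + $68,370.13 + $37,942.82 = $123,834.61.

$123,834.61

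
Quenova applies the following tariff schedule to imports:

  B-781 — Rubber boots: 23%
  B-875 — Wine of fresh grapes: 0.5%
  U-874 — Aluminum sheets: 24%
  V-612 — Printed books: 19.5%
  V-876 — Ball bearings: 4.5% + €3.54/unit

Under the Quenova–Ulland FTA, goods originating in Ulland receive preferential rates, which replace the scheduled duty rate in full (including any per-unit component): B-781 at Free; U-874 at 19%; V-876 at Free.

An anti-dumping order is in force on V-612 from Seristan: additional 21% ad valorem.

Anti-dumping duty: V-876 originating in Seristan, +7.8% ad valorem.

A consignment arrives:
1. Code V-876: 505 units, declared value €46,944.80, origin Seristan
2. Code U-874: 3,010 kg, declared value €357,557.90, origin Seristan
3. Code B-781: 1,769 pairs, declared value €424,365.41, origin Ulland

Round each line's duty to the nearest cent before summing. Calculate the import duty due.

€93,375.81

Line 1 (V-876, Seristan, 505 units, €46,944.80):
Base rate for V-876 is 4.5% + €3.54/unit.
V-876 has an FTA preferential rate, but origin Seristan is not Ulland; base rate stands.
Additional duty on V-876 from Seristan: +7.8%. Applied ad valorem rate: 4.5% + 7.8% = 12.3%.
Duty = €46,944.80 × 12.3% + 505 × €3.54 = €7,561.91.
Line 2 (U-874, Seristan, 3,010 kg, €357,557.90):
Base rate for U-874 is 24%.
U-874 has an FTA preferential rate, but origin Seristan is not Ulland; base rate stands.
Duty = €357,557.90 × 24% = €85,813.90.
Line 3 (B-781, Ulland, 1,769 pairs, €424,365.41):
Base rate for B-781 is 23%.
Origin Ulland qualifies under the Quenova–Ulland agreement and B-781 is covered: preferential rate Free applies instead.
Duty = €424,365.41 × 0% = €0.00.
Total = €7,561.91 + €85,813.90 + €0.00 = €93,375.81.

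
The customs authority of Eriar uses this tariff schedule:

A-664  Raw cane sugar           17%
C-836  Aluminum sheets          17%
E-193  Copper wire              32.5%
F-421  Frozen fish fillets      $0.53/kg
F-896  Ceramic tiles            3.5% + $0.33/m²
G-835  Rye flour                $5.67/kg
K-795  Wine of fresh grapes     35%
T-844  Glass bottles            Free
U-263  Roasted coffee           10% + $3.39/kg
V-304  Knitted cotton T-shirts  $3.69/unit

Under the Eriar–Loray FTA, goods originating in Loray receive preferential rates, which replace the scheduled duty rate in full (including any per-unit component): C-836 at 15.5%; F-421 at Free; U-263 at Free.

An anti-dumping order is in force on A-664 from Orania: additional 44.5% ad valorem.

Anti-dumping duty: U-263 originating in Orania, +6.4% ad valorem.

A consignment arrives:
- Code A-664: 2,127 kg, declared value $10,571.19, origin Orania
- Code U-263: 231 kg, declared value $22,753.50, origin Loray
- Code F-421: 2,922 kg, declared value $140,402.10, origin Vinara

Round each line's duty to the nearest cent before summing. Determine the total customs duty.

$8,049.94

Line 1 (A-664, Orania, 2,127 kg, $10,571.19):
Base rate for A-664 is 17%.
Additional duty on A-664 from Orania: +44.5%. Applied ad valorem rate: 17% + 44.5% = 61.5%.
Duty = $10,571.19 × 61.5% = $6,501.28.
Line 2 (U-263, Loray, 231 kg, $22,753.50):
Base rate for U-263 is 10% + $3.39/kg.
Origin Loray qualifies under the Eriar–Loray agreement and U-263 is covered: preferential rate Free applies instead.
The additional-duty order on U-263 targets Orania, not Loray; it does not apply.
Duty = $22,753.50 × 0% = $0.00.
Line 3 (F-421, Vinara, 2,922 kg, $140,402.10):
Base rate for F-421 is $0.53/kg.
F-421 has an FTA preferential rate, but origin Vinara is not Loray; base rate stands.
Duty = 2,922 × $0.53 = $1,548.66.
Total = $6,501.28 + $0.00 + $1,548.66 = $8,049.94.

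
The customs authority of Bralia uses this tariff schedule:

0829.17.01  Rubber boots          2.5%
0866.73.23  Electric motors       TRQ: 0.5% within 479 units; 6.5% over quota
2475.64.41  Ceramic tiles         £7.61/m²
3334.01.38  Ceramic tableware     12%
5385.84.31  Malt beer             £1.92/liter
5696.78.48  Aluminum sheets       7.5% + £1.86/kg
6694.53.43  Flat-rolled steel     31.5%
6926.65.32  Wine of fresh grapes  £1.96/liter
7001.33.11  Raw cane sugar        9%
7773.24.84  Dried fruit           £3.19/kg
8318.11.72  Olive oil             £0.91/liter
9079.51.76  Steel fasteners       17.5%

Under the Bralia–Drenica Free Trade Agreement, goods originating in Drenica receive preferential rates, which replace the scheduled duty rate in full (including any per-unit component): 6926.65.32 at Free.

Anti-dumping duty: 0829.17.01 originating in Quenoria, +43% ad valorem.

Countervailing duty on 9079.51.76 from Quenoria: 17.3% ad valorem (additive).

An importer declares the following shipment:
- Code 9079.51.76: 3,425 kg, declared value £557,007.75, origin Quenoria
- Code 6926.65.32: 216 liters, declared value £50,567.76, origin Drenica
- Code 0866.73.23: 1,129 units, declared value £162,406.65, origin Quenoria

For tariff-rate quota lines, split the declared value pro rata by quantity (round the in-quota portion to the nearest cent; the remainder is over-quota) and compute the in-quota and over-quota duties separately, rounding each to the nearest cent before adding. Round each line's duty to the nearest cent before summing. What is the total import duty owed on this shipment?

£200,260.88

Line 1 (9079.51.76, Quenoria, 3,425 kg, £557,007.75):
Base rate for 9079.51.76 is 17.5%.
Additional duty on 9079.51.76 from Quenoria: +17.3%. Applied ad valorem rate: 17.5% + 17.3% = 34.8%.
Duty = £557,007.75 × 34.8% = £193,838.70.
Line 2 (6926.65.32, Drenica, 216 liters, £50,567.76):
Base rate for 6926.65.32 is £1.96/liter.
Origin Drenica qualifies under the Bralia–Drenica agreement and 6926.65.32 is covered: preferential rate Free applies instead.
Duty = £50,567.76 × 0% = £0.00.
Line 3 (0866.73.23, Quenoria, 1,129 units, £162,406.65):
Code 0866.73.23 is under a tariff-rate quota (threshold 479 units). In-quota: 479 units at 0.5%; over-quota: 650 units at 6.5%.
Pro-rata value split: in-quota = £162,406.65 × 479/1,129 = £68,904.15; over-quota = £162,406.65 − £68,904.15 = £93,502.50.
In-quota duty = £68,904.15 × 0.5% = £344.52. Over-quota duty = £93,502.50 × 6.5% = £6,077.66.
Line duty = £344.52 + £6,077.66 = £6,422.18.
Total = £193,838.70 + £0.00 + £6,422.18 = £200,260.88.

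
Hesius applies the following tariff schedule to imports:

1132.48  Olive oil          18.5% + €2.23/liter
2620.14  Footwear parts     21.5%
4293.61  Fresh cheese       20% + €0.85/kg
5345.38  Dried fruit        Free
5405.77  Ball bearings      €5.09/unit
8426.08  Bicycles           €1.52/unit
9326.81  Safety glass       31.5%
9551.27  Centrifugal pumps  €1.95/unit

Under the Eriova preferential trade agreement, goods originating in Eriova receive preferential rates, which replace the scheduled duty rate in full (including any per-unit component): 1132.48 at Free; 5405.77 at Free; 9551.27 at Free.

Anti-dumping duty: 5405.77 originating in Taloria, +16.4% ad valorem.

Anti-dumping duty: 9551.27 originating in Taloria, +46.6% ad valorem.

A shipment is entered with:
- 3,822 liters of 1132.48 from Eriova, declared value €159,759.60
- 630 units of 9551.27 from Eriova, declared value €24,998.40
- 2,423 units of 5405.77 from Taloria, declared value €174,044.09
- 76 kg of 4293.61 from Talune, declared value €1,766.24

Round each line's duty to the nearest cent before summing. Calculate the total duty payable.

€41,294.15

Line 1 (1132.48, Eriova, 3,822 liters, €159,759.60):
Base rate for 1132.48 is 18.5% + €2.23/liter.
Origin Eriova qualifies under the Hesius–Eriova agreement and 1132.48 is covered: preferential rate Free applies instead.
Duty = €159,759.60 × 0% = €0.00.
Line 2 (9551.27, Eriova, 630 units, €24,998.40):
Base rate for 9551.27 is €1.95/unit.
Origin Eriova qualifies under the Hesius–Eriova agreement and 9551.27 is covered: preferential rate Free applies instead.
The additional-duty order on 9551.27 targets Taloria, not Eriova; it does not apply.
Duty = €24,998.40 × 0% = €0.00.
Line 3 (5405.77, Taloria, 2,423 units, €174,044.09):
Base rate for 5405.77 is €5.09/unit.
5405.77 has an FTA preferential rate, but origin Taloria is not Eriova; base rate stands.
Additional duty on 5405.77 from Taloria: +16.4% ad valorem. Applied ad valorem rate = 16.4%.
Duty = €174,044.09 × 16.4% + 2,423 × €5.09 = €40,876.30.
Line 4 (4293.61, Talune, 76 kg, €1,766.24):
Base rate for 4293.61 is 20% + €0.85/kg.
Duty = €1,766.24 × 20% + 76 × €0.85 = €417.85.
Total = €0.00 + €0.00 + €40,876.30 + €417.85 = €41,294.15.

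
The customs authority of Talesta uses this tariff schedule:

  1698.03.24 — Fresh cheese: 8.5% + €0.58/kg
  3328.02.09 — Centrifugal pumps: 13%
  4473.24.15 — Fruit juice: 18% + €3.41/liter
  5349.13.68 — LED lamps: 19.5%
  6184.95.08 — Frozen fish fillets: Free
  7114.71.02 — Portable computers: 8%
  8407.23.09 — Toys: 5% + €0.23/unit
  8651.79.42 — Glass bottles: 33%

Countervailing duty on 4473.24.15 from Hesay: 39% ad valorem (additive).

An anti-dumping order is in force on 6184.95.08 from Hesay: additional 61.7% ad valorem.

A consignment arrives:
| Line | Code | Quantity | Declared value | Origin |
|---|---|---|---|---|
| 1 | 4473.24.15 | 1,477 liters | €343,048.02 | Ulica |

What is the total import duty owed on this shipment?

Line 1 (4473.24.15, Ulica, 1,477 liters, €343,048.02):
Base rate for 4473.24.15 is 18% + €3.41/liter.
The additional-duty order on 4473.24.15 targets Hesay, not Ulica; it does not apply.
Duty = €343,048.02 × 18% + 1,477 × €3.41 = €66,785.21.

€66,785.21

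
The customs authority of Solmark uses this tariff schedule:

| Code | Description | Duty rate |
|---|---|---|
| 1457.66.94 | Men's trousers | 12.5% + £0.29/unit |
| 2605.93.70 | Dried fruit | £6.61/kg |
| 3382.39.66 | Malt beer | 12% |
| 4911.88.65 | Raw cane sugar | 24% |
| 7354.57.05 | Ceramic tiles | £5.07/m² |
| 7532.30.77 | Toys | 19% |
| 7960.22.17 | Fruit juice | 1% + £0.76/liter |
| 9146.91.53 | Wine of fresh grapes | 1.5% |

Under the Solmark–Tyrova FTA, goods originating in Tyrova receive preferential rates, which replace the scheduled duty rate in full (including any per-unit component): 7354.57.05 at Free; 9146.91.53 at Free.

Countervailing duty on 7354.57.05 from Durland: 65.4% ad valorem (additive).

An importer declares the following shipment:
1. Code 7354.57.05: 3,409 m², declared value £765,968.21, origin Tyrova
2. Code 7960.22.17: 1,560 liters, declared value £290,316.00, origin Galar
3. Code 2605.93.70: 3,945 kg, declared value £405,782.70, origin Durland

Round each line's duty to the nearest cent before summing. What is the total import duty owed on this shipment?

Line 1 (7354.57.05, Tyrova, 3,409 m², £765,968.21):
Base rate for 7354.57.05 is £5.07/m².
Origin Tyrova qualifies under the Solmark–Tyrova agreement and 7354.57.05 is covered: preferential rate Free applies instead.
The additional-duty order on 7354.57.05 targets Durland, not Tyrova; it does not apply.
Duty = £765,968.21 × 0% = £0.00.
Line 2 (7960.22.17, Galar, 1,560 liters, £290,316.00):
Base rate for 7960.22.17 is 1% + £0.76/liter.
Duty = £290,316.00 × 1% + 1,560 × £0.76 = £4,088.76.
Line 3 (2605.93.70, Durland, 3,945 kg, £405,782.70):
Base rate for 2605.93.70 is £6.61/kg.
Duty = 3,945 × £6.61 = £26,076.45.
Total = £0.00 + £4,088.76 + £26,076.45 = £30,165.21.

£30,165.21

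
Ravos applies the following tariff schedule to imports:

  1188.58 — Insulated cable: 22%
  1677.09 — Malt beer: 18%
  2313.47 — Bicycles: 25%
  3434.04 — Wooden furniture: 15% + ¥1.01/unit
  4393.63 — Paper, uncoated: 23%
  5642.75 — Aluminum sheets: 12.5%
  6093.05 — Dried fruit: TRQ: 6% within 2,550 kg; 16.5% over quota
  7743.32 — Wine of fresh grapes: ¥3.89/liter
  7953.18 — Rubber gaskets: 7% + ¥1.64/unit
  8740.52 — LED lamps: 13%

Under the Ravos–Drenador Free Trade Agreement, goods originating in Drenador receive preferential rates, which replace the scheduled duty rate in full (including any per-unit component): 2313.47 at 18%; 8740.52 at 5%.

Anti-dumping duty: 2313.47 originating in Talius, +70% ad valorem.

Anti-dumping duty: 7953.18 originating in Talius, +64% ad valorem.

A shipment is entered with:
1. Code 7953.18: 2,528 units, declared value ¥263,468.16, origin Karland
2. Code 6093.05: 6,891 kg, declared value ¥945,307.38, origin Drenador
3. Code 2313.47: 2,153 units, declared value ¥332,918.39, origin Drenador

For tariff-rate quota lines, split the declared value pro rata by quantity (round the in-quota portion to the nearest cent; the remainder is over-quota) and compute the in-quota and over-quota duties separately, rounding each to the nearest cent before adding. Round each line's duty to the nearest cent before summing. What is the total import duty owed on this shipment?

Line 1 (7953.18, Karland, 2,528 units, ¥263,468.16):
Base rate for 7953.18 is 7% + ¥1.64/unit.
The additional-duty order on 7953.18 targets Talius, not Karland; it does not apply.
Duty = ¥263,468.16 × 7% + 2,528 × ¥1.64 = ¥22,588.69.
Line 2 (6093.05, Drenador, 6,891 kg, ¥945,307.38):
Code 6093.05 is under a tariff-rate quota (threshold 2,550 kg). In-quota: 2,550 kg at 6%; over-quota: 4,341 kg at 16.5%.
Pro-rata value split: in-quota = ¥945,307.38 × 2,550/6,891 = ¥349,809.00; over-quota = ¥945,307.38 − ¥349,809.00 = ¥595,498.38.
In-quota duty = ¥349,809.00 × 6% = ¥20,988.54. Over-quota duty = ¥595,498.38 × 16.5% = ¥98,257.23.
Line duty = ¥20,988.54 + ¥98,257.23 = ¥119,245.77.
Line 3 (2313.47, Drenador, 2,153 units, ¥332,918.39):
Base rate for 2313.47 is 25%.
Origin Drenador qualifies under the Ravos–Drenador agreement and 2313.47 is covered: preferential rate 18% applies instead.
The additional-duty order on 2313.47 targets Talius, not Drenador; it does not apply.
Duty = ¥332,918.39 × 18% = ¥59,925.31.
Total = ¥22,588.69 + ¥119,245.77 + ¥59,925.31 = ¥201,759.77.

¥201,759.77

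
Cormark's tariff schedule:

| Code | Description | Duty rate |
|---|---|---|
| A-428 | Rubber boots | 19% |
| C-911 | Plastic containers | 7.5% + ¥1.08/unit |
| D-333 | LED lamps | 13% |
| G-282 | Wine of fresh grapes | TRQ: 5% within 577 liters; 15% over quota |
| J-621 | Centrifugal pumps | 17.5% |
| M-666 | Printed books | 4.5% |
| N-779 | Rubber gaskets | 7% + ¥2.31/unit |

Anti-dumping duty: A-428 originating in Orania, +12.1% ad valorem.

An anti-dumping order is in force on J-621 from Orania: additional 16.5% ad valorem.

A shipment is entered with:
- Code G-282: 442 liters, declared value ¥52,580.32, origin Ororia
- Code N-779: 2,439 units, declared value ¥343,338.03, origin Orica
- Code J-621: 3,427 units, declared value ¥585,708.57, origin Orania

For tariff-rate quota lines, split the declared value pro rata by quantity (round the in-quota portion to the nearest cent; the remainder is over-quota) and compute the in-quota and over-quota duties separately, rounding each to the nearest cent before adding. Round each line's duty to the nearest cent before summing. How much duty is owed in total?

Line 1 (G-282, Ororia, 442 liters, ¥52,580.32):
Code G-282 is under a tariff-rate quota (threshold 577 liters). Quantity 442 liters is within the quota, so the in-quota rate 5% applies to the full value.
Duty = ¥52,580.32 × 5% = ¥2,629.02.
Line 2 (N-779, Orica, 2,439 units, ¥343,338.03):
Base rate for N-779 is 7% + ¥2.31/unit.
Duty = ¥343,338.03 × 7% + 2,439 × ¥2.31 = ¥29,667.75.
Line 3 (J-621, Orania, 3,427 units, ¥585,708.57):
Base rate for J-621 is 17.5%.
Additional duty on J-621 from Orania: +16.5%. Applied ad valorem rate: 17.5% + 16.5% = 34%.
Duty = ¥585,708.57 × 34% = ¥199,140.91.
Total = ¥2,629.02 + ¥29,667.75 + ¥199,140.91 = ¥231,437.68.

¥231,437.68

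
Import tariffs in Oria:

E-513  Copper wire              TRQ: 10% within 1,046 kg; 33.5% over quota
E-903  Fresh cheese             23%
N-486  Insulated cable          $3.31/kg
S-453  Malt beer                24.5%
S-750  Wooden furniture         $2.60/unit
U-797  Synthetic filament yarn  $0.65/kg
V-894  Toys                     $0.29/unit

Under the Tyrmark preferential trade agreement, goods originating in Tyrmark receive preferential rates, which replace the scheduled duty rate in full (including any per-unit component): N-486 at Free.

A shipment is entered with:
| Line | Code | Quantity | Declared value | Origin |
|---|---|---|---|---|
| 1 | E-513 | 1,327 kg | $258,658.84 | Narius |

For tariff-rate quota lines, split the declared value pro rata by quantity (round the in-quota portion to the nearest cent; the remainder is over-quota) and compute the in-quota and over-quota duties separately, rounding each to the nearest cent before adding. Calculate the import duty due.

$38,737.42

Line 1 (E-513, Narius, 1,327 kg, $258,658.84):
Code E-513 is under a tariff-rate quota (threshold 1,046 kg). In-quota: 1,046 kg at 10%; over-quota: 281 kg at 33.5%.
Pro-rata value split: in-quota = $258,658.84 × 1,046/1,327 = $203,886.32; over-quota = $258,658.84 − $203,886.32 = $54,772.52.
In-quota duty = $203,886.32 × 10% = $20,388.63. Over-quota duty = $54,772.52 × 33.5% = $18,348.79.
Line duty = $20,388.63 + $18,348.79 = $38,737.42.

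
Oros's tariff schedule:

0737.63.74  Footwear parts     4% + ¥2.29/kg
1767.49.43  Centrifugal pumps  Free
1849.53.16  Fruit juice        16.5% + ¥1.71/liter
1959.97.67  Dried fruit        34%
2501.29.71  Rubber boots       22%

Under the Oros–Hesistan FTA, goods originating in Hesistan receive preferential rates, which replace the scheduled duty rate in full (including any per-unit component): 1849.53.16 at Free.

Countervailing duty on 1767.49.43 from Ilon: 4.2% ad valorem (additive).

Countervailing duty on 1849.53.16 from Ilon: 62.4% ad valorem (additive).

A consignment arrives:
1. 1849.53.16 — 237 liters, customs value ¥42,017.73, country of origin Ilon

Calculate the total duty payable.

Line 1 (1849.53.16, Ilon, 237 liters, ¥42,017.73):
Base rate for 1849.53.16 is 16.5% + ¥1.71/liter.
1849.53.16 has an FTA preferential rate, but origin Ilon is not Hesistan; base rate stands.
Additional duty on 1849.53.16 from Ilon: +62.4%. Applied ad valorem rate: 16.5% + 62.4% = 78.9%.
Duty = ¥42,017.73 × 78.9% + 237 × ¥1.71 = ¥33,557.26.

¥33,557.26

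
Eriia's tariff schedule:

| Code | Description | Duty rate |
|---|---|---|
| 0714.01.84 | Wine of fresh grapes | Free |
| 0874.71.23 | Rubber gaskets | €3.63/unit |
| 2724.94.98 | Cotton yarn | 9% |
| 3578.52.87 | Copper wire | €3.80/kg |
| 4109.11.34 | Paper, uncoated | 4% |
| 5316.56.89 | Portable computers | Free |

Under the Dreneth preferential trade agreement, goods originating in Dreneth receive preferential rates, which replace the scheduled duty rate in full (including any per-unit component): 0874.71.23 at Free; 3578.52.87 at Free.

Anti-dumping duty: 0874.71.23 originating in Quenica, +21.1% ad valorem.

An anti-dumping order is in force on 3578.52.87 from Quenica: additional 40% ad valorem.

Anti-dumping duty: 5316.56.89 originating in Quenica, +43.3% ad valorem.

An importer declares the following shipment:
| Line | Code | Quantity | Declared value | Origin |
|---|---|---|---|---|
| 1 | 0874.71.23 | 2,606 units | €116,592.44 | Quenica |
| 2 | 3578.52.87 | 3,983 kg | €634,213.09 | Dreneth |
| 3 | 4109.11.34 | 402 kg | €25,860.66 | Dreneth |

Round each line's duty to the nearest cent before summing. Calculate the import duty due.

Line 1 (0874.71.23, Quenica, 2,606 units, €116,592.44):
Base rate for 0874.71.23 is €3.63/unit.
0874.71.23 has an FTA preferential rate, but origin Quenica is not Dreneth; base rate stands.
Additional duty on 0874.71.23 from Quenica: +21.1% ad valorem. Applied ad valorem rate = 21.1%.
Duty = €116,592.44 × 21.1% + 2,606 × €3.63 = €34,060.78.
Line 2 (3578.52.87, Dreneth, 3,983 kg, €634,213.09):
Base rate for 3578.52.87 is €3.80/kg.
Origin Dreneth qualifies under the Eriia–Dreneth agreement and 3578.52.87 is covered: preferential rate Free applies instead.
The additional-duty order on 3578.52.87 targets Quenica, not Dreneth; it does not apply.
Duty = €634,213.09 × 0% = €0.00.
Line 3 (4109.11.34, Dreneth, 402 kg, €25,860.66):
Base rate for 4109.11.34 is 4%.
Origin Dreneth is the FTA partner but 4109.11.34 is not on the preference list; base rate stands.
Duty = €25,860.66 × 4% = €1,034.43.
Total = €34,060.78 + €0.00 + €1,034.43 = €35,095.21.

€35,095.21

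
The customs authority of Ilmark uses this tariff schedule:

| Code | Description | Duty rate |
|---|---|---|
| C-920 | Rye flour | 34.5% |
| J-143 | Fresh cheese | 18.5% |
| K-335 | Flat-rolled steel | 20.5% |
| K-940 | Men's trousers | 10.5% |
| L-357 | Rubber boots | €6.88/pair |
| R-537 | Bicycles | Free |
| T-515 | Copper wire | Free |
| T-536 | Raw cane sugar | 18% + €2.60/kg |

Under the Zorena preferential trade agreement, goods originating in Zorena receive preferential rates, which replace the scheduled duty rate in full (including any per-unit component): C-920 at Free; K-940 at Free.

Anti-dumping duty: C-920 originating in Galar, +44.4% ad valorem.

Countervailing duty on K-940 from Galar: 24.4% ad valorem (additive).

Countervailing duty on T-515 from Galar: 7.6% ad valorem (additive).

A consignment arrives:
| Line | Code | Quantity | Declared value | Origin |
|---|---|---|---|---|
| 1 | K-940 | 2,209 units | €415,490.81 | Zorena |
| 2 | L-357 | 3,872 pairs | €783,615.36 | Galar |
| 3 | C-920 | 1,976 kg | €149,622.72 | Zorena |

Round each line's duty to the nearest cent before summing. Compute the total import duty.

Line 1 (K-940, Zorena, 2,209 units, €415,490.81):
Base rate for K-940 is 10.5%.
Origin Zorena qualifies under the Ilmark–Zorena agreement and K-940 is covered: preferential rate Free applies instead.
The additional-duty order on K-940 targets Galar, not Zorena; it does not apply.
Duty = €415,490.81 × 0% = €0.00.
Line 2 (L-357, Galar, 3,872 pairs, €783,615.36):
Base rate for L-357 is €6.88/pair.
Duty = 3,872 × €6.88 = €26,639.36.
Line 3 (C-920, Zorena, 1,976 kg, €149,622.72):
Base rate for C-920 is 34.5%.
Origin Zorena qualifies under the Ilmark–Zorena agreement and C-920 is covered: preferential rate Free applies instead.
The additional-duty order on C-920 targets Galar, not Zorena; it does not apply.
Duty = €149,622.72 × 0% = €0.00.
Total = €0.00 + €26,639.36 + €0.00 = €26,639.36.

€26,639.36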